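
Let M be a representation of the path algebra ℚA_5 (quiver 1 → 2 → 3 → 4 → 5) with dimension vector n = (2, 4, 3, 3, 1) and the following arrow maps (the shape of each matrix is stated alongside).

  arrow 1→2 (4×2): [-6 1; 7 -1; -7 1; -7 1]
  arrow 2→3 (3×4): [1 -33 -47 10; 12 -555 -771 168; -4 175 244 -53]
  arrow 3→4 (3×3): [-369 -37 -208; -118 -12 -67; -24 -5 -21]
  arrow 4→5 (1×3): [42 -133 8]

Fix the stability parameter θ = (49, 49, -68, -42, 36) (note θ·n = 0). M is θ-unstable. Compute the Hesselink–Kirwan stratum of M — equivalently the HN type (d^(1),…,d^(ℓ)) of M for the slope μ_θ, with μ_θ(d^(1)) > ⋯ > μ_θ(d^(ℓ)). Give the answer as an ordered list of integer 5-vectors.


Barcode: M ≅ I[1,2], I[1,4], I[2,4], I[2,5]. HN layers by μ_θ (4 steps, strictly decreasing):
  μ^(1)=49; μ^(2)=36; μ^(3)=-3; μ^(4)=-61/3

((1, 1, 0, 0, 0); (0, 0, 0, 0, 1); (1, 1, 1, 1, 0); (0, 2, 2, 2, 0))


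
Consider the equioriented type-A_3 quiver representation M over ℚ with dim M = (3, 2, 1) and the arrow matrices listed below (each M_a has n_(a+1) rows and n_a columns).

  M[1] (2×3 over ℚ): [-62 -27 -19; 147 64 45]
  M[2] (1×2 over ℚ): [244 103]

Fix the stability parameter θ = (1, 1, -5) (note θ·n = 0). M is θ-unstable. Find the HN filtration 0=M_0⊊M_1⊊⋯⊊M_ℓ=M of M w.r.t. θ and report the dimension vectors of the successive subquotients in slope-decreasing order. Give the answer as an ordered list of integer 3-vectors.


Interval decomposition of M: I[1,1], I[1,2], I[1,3].
HN type (ℓ=2): μ^(1)=1; μ^(2)=-1

((2, 1, 0); (1, 1, 1))


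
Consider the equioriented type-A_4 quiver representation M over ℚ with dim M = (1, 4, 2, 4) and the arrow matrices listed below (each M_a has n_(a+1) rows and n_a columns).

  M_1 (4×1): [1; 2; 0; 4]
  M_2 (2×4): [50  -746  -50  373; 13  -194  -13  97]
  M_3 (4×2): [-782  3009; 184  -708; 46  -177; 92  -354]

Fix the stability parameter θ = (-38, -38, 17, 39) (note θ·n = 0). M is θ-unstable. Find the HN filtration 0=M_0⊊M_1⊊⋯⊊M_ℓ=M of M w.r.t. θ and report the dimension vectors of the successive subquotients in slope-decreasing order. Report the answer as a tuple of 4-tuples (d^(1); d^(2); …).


Interval decomposition of M: I[1,4], I[2,2]^2, I[2,3], I[4,4]^3.
HN type (ℓ=3): μ^(1)=39; μ^(2)=17; μ^(3)=-38

((0, 0, 0, 4); (0, 0, 2, 0); (1, 4, 0, 0))


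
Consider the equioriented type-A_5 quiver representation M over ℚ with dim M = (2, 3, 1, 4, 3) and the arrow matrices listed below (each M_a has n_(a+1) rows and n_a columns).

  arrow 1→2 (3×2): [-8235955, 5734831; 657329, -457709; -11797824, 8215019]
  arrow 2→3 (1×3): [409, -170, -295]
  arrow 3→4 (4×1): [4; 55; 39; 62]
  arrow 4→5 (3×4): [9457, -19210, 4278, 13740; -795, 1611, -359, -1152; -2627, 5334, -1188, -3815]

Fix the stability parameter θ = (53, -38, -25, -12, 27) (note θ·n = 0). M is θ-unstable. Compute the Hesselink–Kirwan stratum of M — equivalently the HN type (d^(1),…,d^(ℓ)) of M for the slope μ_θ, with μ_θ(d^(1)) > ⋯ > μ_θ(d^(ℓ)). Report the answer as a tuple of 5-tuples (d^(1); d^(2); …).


Via rank(M_{q-1}∘⋯∘M_p): M ≅ I[1,2], I[1,4], I[2,2], I[4,5]^3.
μ_θ-semistable layers: μ^(1)=27; μ^(2)=15/2; μ^(3)=-11/2; μ^(4)=-12; μ^(5)=-38

((0, 0, 0, 0, 3); (1, 1, 0, 0, 0); (1, 1, 1, 1, 0); (0, 0, 0, 3, 0); (0, 1, 0, 0, 0))


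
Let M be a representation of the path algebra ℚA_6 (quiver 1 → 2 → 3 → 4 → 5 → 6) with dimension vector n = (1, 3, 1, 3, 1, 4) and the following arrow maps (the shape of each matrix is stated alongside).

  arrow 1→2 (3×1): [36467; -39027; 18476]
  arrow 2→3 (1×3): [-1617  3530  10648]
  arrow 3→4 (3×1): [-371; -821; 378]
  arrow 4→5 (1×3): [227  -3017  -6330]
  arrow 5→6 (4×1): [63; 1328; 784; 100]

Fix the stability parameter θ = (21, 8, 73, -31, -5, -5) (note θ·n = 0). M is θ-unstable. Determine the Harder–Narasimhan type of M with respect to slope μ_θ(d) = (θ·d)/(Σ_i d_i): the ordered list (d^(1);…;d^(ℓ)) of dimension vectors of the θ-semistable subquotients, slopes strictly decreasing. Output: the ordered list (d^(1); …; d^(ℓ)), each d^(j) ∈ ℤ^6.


Interval decomposition of M: I[1,4], I[2,2]^2, I[4,4], I[4,6], I[6,6]^3.
HN type (ℓ=5): μ^(1)=21; μ^(2)=29/2; μ^(3)=8; μ^(4)=-5; μ^(5)=-31

((0, 0, 1, 1, 0, 0); (1, 1, 0, 0, 0, 0); (0, 2, 0, 0, 0, 0); (0, 0, 0, 0, 1, 4); (0, 0, 0, 2, 0, 0))


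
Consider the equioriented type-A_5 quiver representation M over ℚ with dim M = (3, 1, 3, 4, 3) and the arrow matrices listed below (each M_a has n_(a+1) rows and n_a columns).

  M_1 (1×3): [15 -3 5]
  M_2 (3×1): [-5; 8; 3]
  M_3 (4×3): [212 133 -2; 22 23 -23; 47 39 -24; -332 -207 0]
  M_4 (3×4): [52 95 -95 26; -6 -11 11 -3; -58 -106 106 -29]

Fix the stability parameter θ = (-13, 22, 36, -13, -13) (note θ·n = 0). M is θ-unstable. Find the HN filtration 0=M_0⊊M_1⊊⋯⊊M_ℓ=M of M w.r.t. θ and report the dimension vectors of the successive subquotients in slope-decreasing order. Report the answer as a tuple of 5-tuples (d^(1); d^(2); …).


Interval decomposition of M: I[1,1]^2, I[1,4], I[3,5]^2, I[4,4], I[5,5].
HN type (ℓ=3): μ^(1)=15; μ^(2)=10/3; μ^(3)=-13

((0, 1, 1, 1, 0); (0, 0, 2, 2, 2); (3, 0, 0, 1, 1))


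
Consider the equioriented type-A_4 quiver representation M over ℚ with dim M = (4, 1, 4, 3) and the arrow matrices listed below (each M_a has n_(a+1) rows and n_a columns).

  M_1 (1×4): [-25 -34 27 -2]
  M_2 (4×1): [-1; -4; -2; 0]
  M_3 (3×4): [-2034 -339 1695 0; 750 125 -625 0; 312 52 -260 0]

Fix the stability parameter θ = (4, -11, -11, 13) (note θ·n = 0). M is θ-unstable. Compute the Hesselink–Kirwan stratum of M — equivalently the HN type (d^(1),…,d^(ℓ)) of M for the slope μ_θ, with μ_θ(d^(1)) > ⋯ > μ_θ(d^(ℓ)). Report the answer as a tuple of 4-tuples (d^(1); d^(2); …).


Via rank(M_{q-1}∘⋯∘M_p): M ≅ I[1,1]^3, I[1,3], I[3,3]^2, I[3,4], I[4,4]^2.
μ_θ-semistable layers: μ^(1)=13; μ^(2)=4; μ^(3)=-6; μ^(4)=-11

((0, 0, 0, 3); (3, 0, 0, 0); (1, 1, 1, 0); (0, 0, 3, 0))


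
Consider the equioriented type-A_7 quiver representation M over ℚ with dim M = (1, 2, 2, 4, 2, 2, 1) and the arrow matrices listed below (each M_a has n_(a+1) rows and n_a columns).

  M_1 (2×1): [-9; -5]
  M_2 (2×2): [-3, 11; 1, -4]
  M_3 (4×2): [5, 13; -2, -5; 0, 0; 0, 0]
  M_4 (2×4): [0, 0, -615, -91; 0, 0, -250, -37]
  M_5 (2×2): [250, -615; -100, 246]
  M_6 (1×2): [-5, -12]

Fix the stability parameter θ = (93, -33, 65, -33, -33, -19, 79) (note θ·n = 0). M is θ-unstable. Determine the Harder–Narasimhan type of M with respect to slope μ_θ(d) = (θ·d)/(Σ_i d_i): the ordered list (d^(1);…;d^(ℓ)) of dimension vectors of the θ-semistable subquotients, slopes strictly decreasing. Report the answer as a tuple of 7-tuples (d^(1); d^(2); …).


Barcode: M ≅ I[1,4], I[2,4], I[4,5], I[4,7], I[6,6]. HN layers by μ_θ (5 steps, strictly decreasing):
  μ^(1)=79; μ^(2)=23; μ^(3)=16; μ^(4)=-19; μ^(5)=-33

((0, 0, 0, 0, 0, 0, 1); (1, 1, 1, 1, 0, 0, 0); (0, 0, 1, 1, 0, 0, 0); (0, 0, 0, 0, 0, 2, 0); (0, 1, 0, 2, 2, 0, 0))


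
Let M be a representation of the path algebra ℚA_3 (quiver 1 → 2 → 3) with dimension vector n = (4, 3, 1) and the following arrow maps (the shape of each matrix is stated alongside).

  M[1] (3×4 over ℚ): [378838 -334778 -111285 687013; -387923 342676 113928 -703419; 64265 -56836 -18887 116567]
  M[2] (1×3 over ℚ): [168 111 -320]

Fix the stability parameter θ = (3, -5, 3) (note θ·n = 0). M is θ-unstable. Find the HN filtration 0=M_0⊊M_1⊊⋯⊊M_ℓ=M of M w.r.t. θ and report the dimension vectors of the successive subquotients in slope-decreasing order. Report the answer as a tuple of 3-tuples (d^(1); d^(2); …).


Barcode: M ≅ I[1,1], I[1,2]^2, I[1,3]. HN layers by μ_θ (2 steps, strictly decreasing):
  μ^(1)=3; μ^(2)=-1

((1, 0, 1); (3, 3, 0))


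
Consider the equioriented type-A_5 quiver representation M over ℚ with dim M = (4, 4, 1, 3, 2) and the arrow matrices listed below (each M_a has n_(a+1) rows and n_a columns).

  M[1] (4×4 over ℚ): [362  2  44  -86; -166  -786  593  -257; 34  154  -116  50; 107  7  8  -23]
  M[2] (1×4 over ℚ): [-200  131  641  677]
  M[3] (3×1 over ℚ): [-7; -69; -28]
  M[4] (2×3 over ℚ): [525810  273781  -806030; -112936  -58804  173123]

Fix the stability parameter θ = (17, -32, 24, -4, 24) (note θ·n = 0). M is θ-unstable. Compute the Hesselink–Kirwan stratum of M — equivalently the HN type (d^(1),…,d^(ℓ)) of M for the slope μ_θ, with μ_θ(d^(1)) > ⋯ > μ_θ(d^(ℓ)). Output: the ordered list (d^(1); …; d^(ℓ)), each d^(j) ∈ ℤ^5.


Barcode: M ≅ I[1,1]^2, I[1,2], I[1,5], I[2,2]^2, I[4,4], I[4,5]. HN layers by μ_θ (6 steps, strictly decreasing):
  μ^(1)=24; μ^(2)=17; μ^(3)=10; μ^(4)=-4; μ^(5)=-15/2; μ^(6)=-32

((0, 0, 0, 0, 2); (2, 0, 0, 0, 0); (0, 0, 1, 1, 0); (0, 0, 0, 2, 0); (2, 2, 0, 0, 0); (0, 2, 0, 0, 0))


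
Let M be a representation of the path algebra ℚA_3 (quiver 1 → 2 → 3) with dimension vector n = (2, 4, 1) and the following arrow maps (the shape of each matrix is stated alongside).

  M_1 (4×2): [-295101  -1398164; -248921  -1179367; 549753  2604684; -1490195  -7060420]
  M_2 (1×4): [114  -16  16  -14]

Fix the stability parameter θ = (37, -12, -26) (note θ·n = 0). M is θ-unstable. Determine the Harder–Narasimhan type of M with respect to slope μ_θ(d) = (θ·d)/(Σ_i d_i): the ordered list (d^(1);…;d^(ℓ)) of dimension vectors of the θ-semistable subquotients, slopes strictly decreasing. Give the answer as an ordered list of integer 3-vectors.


Interval decomposition of M: I[1,2]^2, I[2,2], I[2,3].
HN type (ℓ=3): μ^(1)=25/2; μ^(2)=-12; μ^(3)=-19

((2, 2, 0); (0, 1, 0); (0, 1, 1))


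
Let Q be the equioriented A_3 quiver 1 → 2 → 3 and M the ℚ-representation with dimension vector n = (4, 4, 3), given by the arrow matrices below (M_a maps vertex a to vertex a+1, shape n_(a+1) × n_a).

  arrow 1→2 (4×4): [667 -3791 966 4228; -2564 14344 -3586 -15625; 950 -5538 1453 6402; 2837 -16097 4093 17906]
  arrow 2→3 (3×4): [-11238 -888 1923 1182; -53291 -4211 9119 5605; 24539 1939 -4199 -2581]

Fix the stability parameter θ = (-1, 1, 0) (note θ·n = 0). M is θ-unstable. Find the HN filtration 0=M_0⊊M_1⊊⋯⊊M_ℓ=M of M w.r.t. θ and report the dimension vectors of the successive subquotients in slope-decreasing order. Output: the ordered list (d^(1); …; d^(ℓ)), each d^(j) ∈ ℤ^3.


Interval decomposition of M: I[1,2]^2, I[1,3]^2, I[3,3].
HN type (ℓ=4): μ^(1)=1; μ^(2)=1/2; μ^(3)=0; μ^(4)=-1

((0, 2, 0); (0, 2, 2); (0, 0, 1); (4, 0, 0))


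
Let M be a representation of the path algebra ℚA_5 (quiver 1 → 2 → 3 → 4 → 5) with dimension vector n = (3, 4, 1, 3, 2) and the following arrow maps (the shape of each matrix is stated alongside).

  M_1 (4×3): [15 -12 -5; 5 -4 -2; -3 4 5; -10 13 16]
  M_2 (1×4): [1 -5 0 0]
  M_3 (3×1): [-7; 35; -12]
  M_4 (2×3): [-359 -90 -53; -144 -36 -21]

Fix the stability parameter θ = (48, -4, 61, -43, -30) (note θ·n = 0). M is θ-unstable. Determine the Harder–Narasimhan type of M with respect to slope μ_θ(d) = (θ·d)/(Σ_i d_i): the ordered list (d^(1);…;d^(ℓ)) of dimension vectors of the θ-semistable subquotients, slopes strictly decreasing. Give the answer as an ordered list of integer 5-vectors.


Interval decomposition of M: I[1,2]^2, I[1,5], I[2,2], I[4,4], I[4,5].
HN type (ℓ=5): μ^(1)=22; μ^(2)=32/5; μ^(3)=-4; μ^(4)=-30; μ^(5)=-43

((2, 2, 0, 0, 0); (1, 1, 1, 1, 1); (0, 1, 0, 0, 0); (0, 0, 0, 0, 1); (0, 0, 0, 2, 0))


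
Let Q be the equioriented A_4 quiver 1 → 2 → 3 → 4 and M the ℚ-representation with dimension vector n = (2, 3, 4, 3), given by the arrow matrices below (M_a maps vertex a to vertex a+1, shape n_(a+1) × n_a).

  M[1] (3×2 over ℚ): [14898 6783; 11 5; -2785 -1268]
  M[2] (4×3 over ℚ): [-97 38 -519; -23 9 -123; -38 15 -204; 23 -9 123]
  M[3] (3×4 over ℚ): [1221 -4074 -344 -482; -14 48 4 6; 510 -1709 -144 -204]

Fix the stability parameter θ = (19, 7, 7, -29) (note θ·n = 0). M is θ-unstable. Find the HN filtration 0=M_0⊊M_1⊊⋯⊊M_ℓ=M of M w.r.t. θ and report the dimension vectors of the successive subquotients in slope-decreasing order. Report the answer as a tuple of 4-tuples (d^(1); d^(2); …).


Via rank(M_{q-1}∘⋯∘M_p): M ≅ I[1,2], I[1,4], I[2,4], I[3,3], I[3,4].
μ_θ-semistable layers: μ^(1)=13; μ^(2)=7; μ^(3)=1; μ^(4)=-5; μ^(5)=-11

((1, 1, 0, 0); (0, 0, 1, 0); (1, 1, 1, 1); (0, 1, 1, 1); (0, 0, 1, 1))


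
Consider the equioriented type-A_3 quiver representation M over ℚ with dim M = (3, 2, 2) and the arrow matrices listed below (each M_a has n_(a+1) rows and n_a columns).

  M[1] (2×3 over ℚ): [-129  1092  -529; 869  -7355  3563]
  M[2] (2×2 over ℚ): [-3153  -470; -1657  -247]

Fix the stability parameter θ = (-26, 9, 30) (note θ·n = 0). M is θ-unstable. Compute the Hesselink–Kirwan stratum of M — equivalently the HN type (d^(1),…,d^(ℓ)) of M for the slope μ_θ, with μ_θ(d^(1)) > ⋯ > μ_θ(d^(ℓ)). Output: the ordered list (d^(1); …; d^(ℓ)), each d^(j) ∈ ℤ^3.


Via rank(M_{q-1}∘⋯∘M_p): M ≅ I[1,1], I[1,3]^2.
μ_θ-semistable layers: μ^(1)=30; μ^(2)=9; μ^(3)=-26

((0, 0, 2); (0, 2, 0); (3, 0, 0))


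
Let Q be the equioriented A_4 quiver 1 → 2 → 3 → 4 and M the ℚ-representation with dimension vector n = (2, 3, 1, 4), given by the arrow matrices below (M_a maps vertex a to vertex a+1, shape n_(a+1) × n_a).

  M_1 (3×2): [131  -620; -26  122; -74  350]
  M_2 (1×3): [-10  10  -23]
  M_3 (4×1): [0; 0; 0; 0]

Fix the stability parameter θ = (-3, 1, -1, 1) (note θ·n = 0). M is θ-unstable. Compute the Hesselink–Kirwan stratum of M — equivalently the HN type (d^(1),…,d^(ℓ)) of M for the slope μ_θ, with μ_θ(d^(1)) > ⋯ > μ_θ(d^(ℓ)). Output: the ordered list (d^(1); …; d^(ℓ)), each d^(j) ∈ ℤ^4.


Via rank(M_{q-1}∘⋯∘M_p): M ≅ I[1,2], I[1,3], I[2,2], I[4,4]^4.
μ_θ-semistable layers: μ^(1)=1; μ^(2)=0; μ^(3)=-3

((0, 2, 0, 4); (0, 1, 1, 0); (2, 0, 0, 0))


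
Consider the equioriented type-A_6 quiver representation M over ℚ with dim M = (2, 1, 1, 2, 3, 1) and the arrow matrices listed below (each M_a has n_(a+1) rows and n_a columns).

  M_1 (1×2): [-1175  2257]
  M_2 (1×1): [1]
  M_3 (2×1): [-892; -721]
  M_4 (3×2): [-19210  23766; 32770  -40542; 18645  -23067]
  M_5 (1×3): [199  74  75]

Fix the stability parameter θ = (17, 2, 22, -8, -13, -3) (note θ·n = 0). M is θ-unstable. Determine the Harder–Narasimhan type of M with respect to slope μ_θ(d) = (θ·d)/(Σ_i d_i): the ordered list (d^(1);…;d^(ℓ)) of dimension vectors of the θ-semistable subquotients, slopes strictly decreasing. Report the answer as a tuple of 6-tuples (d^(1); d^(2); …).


Barcode: M ≅ I[1,1], I[1,6], I[4,4], I[5,5]^2. HN layers by μ_θ (4 steps, strictly decreasing):
  μ^(1)=17; μ^(2)=17/6; μ^(3)=-8; μ^(4)=-13

((1, 0, 0, 0, 0, 0); (1, 1, 1, 1, 1, 1); (0, 0, 0, 1, 0, 0); (0, 0, 0, 0, 2, 0))


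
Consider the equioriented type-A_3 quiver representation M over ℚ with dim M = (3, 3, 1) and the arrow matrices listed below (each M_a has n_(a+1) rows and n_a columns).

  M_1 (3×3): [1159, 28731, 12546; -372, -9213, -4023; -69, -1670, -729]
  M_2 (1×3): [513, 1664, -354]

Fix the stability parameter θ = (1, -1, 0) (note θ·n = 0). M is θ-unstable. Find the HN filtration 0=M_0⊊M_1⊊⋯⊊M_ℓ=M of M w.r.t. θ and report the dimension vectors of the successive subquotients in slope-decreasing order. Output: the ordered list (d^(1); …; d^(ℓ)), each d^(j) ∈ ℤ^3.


Barcode: M ≅ I[1,1], I[1,2], I[1,3], I[2,2]. HN layers by μ_θ (3 steps, strictly decreasing):
  μ^(1)=1; μ^(2)=0; μ^(3)=-1

((1, 0, 0); (2, 2, 1); (0, 1, 0))


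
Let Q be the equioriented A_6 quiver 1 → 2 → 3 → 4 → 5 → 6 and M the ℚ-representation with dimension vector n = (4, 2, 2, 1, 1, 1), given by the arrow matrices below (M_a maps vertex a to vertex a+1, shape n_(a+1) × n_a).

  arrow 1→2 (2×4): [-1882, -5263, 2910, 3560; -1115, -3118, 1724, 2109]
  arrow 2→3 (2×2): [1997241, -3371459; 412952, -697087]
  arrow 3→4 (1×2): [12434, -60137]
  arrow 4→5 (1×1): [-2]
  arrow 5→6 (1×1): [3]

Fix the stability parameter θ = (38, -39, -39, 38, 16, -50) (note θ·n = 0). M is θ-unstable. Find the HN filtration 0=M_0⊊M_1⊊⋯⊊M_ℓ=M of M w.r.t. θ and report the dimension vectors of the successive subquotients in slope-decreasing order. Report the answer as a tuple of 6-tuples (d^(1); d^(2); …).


Interval decomposition of M: I[1,1]^2, I[1,3], I[1,6].
HN type (ℓ=3): μ^(1)=38; μ^(2)=4/3; μ^(3)=-40/3

((2, 0, 0, 0, 0, 0); (0, 0, 0, 1, 1, 1); (2, 2, 2, 0, 0, 0))


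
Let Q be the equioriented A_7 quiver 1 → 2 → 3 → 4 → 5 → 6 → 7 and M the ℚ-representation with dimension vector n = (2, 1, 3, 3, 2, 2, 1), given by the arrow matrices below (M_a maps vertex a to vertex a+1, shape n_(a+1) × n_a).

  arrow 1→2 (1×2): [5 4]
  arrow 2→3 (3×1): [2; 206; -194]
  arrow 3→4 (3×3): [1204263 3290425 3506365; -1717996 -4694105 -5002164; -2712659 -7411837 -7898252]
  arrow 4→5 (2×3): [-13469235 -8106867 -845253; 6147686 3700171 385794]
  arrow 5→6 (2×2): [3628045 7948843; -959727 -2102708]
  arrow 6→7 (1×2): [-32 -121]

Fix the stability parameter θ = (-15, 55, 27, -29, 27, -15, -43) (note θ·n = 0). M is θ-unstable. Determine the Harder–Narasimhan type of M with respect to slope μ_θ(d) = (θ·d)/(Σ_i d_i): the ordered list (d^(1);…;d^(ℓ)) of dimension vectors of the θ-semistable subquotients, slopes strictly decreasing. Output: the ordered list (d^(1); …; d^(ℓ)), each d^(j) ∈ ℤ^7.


Via rank(M_{q-1}∘⋯∘M_p): M ≅ I[1,1], I[1,6], I[3,4], I[3,7].
μ_θ-semistable layers: μ^(1)=13; μ^(2)=-1; μ^(3)=-33/5; μ^(4)=-15

((0, 1, 1, 1, 1, 1, 0); (0, 0, 1, 1, 0, 0, 0); (0, 0, 1, 1, 1, 1, 1); (2, 0, 0, 0, 0, 0, 0))


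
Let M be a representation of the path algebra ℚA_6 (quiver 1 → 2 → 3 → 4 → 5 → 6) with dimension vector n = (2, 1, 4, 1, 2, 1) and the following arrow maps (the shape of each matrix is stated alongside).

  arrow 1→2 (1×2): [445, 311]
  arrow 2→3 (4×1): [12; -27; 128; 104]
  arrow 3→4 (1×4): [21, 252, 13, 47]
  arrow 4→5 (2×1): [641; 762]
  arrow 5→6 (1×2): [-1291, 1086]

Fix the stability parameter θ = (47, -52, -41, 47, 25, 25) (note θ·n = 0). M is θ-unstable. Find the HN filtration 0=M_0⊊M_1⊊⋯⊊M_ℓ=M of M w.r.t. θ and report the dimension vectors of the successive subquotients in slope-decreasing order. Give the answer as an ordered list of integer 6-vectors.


Via rank(M_{q-1}∘⋯∘M_p): M ≅ I[1,1], I[1,3], I[3,3]^2, I[3,6], I[5,5].
μ_θ-semistable layers: μ^(1)=47; μ^(2)=97/3; μ^(3)=25; μ^(4)=-46/3; μ^(5)=-41

((1, 0, 0, 0, 0, 0); (0, 0, 0, 1, 1, 1); (0, 0, 0, 0, 1, 0); (1, 1, 1, 0, 0, 0); (0, 0, 3, 0, 0, 0))


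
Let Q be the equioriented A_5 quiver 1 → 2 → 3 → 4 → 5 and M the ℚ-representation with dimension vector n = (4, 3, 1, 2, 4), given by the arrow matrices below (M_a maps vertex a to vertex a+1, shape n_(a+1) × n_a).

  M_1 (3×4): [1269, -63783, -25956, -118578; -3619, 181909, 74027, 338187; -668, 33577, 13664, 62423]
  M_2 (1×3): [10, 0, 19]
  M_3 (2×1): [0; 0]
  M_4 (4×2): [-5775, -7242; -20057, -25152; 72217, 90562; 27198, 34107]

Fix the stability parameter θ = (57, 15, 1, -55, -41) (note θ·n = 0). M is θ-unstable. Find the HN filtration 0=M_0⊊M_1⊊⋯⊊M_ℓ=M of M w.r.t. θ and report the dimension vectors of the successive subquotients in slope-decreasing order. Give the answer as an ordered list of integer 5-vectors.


Interval decomposition of M: I[1,1], I[1,2]^2, I[1,3], I[4,5]^2, I[5,5]^2.
HN type (ℓ=5): μ^(1)=57; μ^(2)=36; μ^(3)=73/3; μ^(4)=-41; μ^(5)=-55

((1, 0, 0, 0, 0); (2, 2, 0, 0, 0); (1, 1, 1, 0, 0); (0, 0, 0, 0, 4); (0, 0, 0, 2, 0))


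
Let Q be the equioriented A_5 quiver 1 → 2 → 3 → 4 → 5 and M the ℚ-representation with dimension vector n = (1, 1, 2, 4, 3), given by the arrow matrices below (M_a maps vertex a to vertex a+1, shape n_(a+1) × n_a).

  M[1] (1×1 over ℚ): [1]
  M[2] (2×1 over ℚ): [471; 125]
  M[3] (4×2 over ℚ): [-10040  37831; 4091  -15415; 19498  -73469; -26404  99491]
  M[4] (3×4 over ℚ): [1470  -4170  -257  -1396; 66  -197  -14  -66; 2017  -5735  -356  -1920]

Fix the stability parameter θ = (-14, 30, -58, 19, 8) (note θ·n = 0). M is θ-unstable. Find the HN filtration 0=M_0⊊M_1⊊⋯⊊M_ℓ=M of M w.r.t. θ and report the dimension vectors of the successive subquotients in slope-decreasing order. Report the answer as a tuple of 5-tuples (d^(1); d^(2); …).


Interval decomposition of M: I[1,5], I[3,5], I[4,4], I[4,5].
HN type (ℓ=4): μ^(1)=19; μ^(2)=27/2; μ^(3)=-14; μ^(4)=-58

((0, 0, 0, 1, 0); (0, 0, 0, 3, 3); (1, 1, 1, 0, 0); (0, 0, 1, 0, 0))


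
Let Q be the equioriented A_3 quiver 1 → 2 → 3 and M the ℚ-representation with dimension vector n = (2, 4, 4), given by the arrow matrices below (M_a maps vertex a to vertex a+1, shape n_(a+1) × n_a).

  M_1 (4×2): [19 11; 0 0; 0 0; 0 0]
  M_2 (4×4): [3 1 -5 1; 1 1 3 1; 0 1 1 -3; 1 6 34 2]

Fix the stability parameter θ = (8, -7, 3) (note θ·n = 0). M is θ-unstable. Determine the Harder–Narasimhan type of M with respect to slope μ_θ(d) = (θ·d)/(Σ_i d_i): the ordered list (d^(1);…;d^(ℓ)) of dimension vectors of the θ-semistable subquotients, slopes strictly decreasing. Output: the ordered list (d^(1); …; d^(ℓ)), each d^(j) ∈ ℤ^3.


Interval decomposition of M: I[1,1], I[1,3], I[2,3]^3.
HN type (ℓ=4): μ^(1)=8; μ^(2)=3; μ^(3)=1/2; μ^(4)=-7

((1, 0, 0); (0, 0, 4); (1, 1, 0); (0, 3, 0))


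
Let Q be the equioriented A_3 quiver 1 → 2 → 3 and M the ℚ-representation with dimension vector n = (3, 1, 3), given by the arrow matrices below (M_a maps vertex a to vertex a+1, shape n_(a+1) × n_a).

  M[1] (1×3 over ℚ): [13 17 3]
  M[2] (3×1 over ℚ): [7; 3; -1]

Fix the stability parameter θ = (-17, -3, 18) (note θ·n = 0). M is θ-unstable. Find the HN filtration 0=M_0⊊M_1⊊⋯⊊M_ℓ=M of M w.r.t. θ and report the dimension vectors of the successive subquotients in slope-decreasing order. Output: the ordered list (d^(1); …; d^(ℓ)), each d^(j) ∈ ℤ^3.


Via rank(M_{q-1}∘⋯∘M_p): M ≅ I[1,1]^2, I[1,3], I[3,3]^2.
μ_θ-semistable layers: μ^(1)=18; μ^(2)=-3; μ^(3)=-17

((0, 0, 3); (0, 1, 0); (3, 0, 0))


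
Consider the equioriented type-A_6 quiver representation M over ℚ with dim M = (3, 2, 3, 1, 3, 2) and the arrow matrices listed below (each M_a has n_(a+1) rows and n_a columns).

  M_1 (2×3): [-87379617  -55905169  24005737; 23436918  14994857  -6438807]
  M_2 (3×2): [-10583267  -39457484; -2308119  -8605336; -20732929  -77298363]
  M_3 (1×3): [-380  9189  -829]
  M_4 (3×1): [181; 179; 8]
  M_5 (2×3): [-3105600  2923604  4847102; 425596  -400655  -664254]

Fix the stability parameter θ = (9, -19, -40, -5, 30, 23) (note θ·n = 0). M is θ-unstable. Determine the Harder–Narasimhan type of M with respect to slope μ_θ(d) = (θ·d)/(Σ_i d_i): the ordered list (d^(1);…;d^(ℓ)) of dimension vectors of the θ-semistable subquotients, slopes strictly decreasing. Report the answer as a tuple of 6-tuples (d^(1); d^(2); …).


Via rank(M_{q-1}∘⋯∘M_p): M ≅ I[1,1], I[1,3], I[1,6], I[3,3], I[5,5], I[5,6].
μ_θ-semistable layers: μ^(1)=30; μ^(2)=53/2; μ^(3)=9; μ^(4)=-5; μ^(5)=-50/3; μ^(6)=-40

((0, 0, 0, 0, 1, 0); (0, 0, 0, 0, 2, 2); (1, 0, 0, 0, 0, 0); (0, 0, 0, 1, 0, 0); (2, 2, 2, 0, 0, 0); (0, 0, 1, 0, 0, 0))


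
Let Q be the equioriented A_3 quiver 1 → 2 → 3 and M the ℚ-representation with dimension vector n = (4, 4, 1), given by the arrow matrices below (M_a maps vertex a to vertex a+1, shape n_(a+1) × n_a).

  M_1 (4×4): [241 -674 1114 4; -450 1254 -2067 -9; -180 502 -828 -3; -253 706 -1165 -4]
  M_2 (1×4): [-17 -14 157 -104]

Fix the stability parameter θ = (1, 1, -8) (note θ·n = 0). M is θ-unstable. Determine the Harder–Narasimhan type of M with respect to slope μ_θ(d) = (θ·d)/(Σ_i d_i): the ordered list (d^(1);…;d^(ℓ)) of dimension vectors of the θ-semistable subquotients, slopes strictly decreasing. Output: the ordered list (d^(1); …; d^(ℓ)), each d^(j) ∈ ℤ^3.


Via rank(M_{q-1}∘⋯∘M_p): M ≅ I[1,1], I[1,2]^2, I[1,3], I[2,2].
μ_θ-semistable layers: μ^(1)=1; μ^(2)=-2

((3, 3, 0); (1, 1, 1))


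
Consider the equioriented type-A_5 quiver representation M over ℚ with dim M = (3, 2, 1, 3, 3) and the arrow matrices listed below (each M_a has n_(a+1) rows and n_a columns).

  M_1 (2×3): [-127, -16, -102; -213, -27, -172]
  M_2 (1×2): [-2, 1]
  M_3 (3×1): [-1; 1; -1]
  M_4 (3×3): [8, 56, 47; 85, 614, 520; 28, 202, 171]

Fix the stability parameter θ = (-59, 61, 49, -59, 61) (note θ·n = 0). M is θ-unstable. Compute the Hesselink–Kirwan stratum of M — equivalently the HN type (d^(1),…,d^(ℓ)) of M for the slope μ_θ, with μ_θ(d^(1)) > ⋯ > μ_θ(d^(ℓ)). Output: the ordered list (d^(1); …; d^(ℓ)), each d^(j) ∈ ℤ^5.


Barcode: M ≅ I[1,1], I[1,2], I[1,5], I[4,5]^2. HN layers by μ_θ (3 steps, strictly decreasing):
  μ^(1)=61; μ^(2)=17; μ^(3)=-59

((0, 1, 0, 0, 3); (0, 1, 1, 1, 0); (3, 0, 0, 2, 0))


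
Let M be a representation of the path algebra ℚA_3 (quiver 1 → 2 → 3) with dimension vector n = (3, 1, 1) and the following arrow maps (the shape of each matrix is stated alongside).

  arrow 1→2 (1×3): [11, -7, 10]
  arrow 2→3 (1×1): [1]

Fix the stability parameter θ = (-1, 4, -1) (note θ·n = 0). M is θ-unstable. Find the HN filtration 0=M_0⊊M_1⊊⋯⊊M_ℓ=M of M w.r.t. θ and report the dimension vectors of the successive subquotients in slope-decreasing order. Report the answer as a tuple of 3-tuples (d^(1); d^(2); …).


Barcode: M ≅ I[1,1]^2, I[1,3]. HN layers by μ_θ (2 steps, strictly decreasing):
  μ^(1)=3/2; μ^(2)=-1

((0, 1, 1); (3, 0, 0))


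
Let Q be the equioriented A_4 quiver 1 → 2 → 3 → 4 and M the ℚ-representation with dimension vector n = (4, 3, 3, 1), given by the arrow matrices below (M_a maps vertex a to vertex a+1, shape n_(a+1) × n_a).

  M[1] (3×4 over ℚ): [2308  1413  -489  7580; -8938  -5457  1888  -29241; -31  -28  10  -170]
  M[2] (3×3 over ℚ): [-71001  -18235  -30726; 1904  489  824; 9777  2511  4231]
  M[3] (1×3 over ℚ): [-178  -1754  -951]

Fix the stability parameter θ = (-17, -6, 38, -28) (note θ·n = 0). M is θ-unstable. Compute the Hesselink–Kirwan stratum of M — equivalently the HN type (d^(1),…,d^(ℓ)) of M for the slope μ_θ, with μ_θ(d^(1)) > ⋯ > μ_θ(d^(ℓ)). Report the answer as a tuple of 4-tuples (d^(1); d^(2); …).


Via rank(M_{q-1}∘⋯∘M_p): M ≅ I[1,1], I[1,3]^2, I[1,4].
μ_θ-semistable layers: μ^(1)=38; μ^(2)=5; μ^(3)=-6; μ^(4)=-17

((0, 0, 2, 0); (0, 0, 1, 1); (0, 3, 0, 0); (4, 0, 0, 0))


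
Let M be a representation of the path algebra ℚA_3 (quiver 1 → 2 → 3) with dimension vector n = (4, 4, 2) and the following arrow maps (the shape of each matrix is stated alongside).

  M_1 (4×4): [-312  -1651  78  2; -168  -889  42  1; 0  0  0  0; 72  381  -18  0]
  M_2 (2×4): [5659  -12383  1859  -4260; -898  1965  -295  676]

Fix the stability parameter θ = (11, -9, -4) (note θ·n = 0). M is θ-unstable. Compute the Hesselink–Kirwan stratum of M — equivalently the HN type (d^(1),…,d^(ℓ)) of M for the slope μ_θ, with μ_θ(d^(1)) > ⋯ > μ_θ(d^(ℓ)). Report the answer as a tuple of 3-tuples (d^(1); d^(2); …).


Via rank(M_{q-1}∘⋯∘M_p): M ≅ I[1,1]^2, I[1,3]^2, I[2,2]^2.
μ_θ-semistable layers: μ^(1)=11; μ^(2)=-2/3; μ^(3)=-9

((2, 0, 0); (2, 2, 2); (0, 2, 0))


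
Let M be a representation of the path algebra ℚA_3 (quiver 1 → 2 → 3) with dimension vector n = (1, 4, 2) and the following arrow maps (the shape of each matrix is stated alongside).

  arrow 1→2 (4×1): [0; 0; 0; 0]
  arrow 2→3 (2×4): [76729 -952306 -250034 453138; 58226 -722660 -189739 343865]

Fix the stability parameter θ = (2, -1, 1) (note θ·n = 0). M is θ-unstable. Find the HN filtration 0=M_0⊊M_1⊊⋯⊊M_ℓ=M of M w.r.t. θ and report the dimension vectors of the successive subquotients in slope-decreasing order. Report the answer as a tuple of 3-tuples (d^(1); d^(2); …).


Barcode: M ≅ I[1,1], I[2,2]^2, I[2,3]^2. HN layers by μ_θ (3 steps, strictly decreasing):
  μ^(1)=2; μ^(2)=1; μ^(3)=-1

((1, 0, 0); (0, 0, 2); (0, 4, 0))


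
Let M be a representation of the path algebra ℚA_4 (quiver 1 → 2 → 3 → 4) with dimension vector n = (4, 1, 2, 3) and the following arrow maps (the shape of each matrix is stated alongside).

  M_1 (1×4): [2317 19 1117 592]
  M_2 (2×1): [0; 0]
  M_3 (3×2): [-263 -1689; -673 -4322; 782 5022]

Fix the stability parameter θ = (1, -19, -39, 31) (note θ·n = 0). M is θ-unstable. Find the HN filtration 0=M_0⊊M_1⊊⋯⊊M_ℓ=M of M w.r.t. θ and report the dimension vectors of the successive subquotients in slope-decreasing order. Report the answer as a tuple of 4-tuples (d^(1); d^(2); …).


Barcode: M ≅ I[1,1]^3, I[1,2], I[3,4]^2, I[4,4]. HN layers by μ_θ (4 steps, strictly decreasing):
  μ^(1)=31; μ^(2)=1; μ^(3)=-9; μ^(4)=-39

((0, 0, 0, 3); (3, 0, 0, 0); (1, 1, 0, 0); (0, 0, 2, 0))


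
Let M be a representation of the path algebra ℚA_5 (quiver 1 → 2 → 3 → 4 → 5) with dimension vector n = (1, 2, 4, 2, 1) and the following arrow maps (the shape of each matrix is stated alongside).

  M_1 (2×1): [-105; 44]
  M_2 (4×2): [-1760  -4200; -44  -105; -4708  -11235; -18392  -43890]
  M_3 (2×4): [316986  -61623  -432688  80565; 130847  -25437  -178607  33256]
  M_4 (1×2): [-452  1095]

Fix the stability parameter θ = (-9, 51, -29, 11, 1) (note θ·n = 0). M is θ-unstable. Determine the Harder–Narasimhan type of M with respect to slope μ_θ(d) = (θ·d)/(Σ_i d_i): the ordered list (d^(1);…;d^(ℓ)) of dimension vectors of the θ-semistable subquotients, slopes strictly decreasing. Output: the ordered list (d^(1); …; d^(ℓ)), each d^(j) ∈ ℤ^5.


Barcode: M ≅ I[1,2], I[2,5], I[3,3]^2, I[3,4]. HN layers by μ_θ (5 steps, strictly decreasing):
  μ^(1)=51; μ^(2)=11; μ^(3)=17/2; μ^(4)=-9; μ^(5)=-29

((0, 1, 0, 0, 0); (0, 0, 0, 1, 0); (0, 1, 1, 1, 1); (1, 0, 0, 0, 0); (0, 0, 3, 0, 0))


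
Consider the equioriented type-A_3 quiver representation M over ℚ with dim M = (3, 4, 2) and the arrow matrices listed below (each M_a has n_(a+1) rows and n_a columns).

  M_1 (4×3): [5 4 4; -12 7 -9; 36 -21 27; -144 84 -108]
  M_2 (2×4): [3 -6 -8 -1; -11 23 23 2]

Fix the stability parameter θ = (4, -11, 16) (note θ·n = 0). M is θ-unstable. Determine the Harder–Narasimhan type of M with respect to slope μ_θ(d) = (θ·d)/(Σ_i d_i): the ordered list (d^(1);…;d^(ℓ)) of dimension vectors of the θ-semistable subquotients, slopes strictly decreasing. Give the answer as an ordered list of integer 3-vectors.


Barcode: M ≅ I[1,1], I[1,2], I[1,3], I[2,2], I[2,3]. HN layers by μ_θ (4 steps, strictly decreasing):
  μ^(1)=16; μ^(2)=4; μ^(3)=-7/2; μ^(4)=-11

((0, 0, 2); (1, 0, 0); (2, 2, 0); (0, 2, 0))


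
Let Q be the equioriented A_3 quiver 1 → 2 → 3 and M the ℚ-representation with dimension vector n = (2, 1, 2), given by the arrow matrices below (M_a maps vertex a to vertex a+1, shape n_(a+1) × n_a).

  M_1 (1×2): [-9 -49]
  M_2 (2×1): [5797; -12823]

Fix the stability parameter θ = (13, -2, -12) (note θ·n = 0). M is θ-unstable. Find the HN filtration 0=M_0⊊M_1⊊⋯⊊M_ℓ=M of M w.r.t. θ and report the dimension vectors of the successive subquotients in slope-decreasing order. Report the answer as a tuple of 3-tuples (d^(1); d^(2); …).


Via rank(M_{q-1}∘⋯∘M_p): M ≅ I[1,1], I[1,3], I[3,3].
μ_θ-semistable layers: μ^(1)=13; μ^(2)=-1/3; μ^(3)=-12

((1, 0, 0); (1, 1, 1); (0, 0, 1))


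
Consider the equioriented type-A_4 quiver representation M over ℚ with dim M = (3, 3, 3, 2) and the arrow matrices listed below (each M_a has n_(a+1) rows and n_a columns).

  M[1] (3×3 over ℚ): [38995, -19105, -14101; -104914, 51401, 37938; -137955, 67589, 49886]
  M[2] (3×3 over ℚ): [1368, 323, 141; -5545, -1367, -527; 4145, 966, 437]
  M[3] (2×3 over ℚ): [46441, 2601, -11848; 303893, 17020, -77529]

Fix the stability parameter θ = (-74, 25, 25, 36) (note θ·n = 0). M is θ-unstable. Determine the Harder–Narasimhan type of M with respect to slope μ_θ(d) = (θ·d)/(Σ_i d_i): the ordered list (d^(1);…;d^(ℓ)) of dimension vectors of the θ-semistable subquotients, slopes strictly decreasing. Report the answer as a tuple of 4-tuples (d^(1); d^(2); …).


Barcode: M ≅ I[1,3], I[1,4]^2. HN layers by μ_θ (3 steps, strictly decreasing):
  μ^(1)=36; μ^(2)=25; μ^(3)=-74

((0, 0, 0, 2); (0, 3, 3, 0); (3, 0, 0, 0))


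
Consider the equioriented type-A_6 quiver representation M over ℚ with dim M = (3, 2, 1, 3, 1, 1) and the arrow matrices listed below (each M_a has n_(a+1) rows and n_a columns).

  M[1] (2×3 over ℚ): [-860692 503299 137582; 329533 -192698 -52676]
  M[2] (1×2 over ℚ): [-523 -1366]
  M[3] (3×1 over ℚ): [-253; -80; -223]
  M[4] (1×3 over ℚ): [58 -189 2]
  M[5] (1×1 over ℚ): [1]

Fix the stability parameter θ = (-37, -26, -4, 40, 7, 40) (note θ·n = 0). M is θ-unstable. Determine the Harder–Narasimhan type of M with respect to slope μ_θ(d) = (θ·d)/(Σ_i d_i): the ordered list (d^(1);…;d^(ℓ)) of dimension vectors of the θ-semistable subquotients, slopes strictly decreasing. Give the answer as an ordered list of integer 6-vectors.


Interval decomposition of M: I[1,1], I[1,2], I[1,4], I[4,4], I[4,6].
HN type (ℓ=5): μ^(1)=40; μ^(2)=47/2; μ^(3)=-4; μ^(4)=-26; μ^(5)=-37

((0, 0, 0, 2, 0, 1); (0, 0, 0, 1, 1, 0); (0, 0, 1, 0, 0, 0); (0, 2, 0, 0, 0, 0); (3, 0, 0, 0, 0, 0))


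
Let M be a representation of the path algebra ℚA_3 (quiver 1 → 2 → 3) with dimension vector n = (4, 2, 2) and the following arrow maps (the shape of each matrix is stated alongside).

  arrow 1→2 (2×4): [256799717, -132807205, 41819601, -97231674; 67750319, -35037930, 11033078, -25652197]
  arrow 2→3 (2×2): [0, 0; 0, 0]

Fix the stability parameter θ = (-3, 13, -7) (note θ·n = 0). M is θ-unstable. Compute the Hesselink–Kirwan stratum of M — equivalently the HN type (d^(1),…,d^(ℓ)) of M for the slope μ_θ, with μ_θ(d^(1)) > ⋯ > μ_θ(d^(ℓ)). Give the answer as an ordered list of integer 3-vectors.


Interval decomposition of M: I[1,1]^2, I[1,2]^2, I[3,3]^2.
HN type (ℓ=3): μ^(1)=13; μ^(2)=-3; μ^(3)=-7

((0, 2, 0); (4, 0, 0); (0, 0, 2))


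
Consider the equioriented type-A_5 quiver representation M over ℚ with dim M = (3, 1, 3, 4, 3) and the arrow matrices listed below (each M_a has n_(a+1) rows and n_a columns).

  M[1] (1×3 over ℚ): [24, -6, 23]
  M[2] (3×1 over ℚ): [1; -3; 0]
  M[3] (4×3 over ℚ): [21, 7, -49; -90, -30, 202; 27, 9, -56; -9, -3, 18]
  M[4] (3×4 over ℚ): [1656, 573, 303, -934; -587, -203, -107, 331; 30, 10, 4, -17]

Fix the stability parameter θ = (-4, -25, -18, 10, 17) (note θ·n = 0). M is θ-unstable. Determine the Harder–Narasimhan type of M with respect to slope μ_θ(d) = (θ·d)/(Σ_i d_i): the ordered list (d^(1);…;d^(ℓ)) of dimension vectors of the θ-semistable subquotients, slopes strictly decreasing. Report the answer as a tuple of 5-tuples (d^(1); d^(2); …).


Barcode: M ≅ I[1,1]^2, I[1,3], I[3,5]^2, I[4,4], I[4,5]. HN layers by μ_θ (5 steps, strictly decreasing):
  μ^(1)=17; μ^(2)=10; μ^(3)=-4; μ^(4)=-47/3; μ^(5)=-18

((0, 0, 0, 0, 3); (0, 0, 0, 4, 0); (2, 0, 0, 0, 0); (1, 1, 1, 0, 0); (0, 0, 2, 0, 0))


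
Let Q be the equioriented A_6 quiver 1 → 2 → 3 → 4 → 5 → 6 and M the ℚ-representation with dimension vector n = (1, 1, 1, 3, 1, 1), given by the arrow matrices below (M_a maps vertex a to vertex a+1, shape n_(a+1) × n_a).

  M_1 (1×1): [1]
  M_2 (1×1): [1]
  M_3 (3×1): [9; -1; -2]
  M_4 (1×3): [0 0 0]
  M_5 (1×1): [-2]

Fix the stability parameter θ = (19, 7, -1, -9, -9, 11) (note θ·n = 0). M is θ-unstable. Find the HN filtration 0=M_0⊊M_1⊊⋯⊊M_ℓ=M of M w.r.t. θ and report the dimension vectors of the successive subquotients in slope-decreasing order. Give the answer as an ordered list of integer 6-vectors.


Via rank(M_{q-1}∘⋯∘M_p): M ≅ I[1,4], I[4,4]^2, I[5,6].
μ_θ-semistable layers: μ^(1)=11; μ^(2)=4; μ^(3)=-9

((0, 0, 0, 0, 0, 1); (1, 1, 1, 1, 0, 0); (0, 0, 0, 2, 1, 0))


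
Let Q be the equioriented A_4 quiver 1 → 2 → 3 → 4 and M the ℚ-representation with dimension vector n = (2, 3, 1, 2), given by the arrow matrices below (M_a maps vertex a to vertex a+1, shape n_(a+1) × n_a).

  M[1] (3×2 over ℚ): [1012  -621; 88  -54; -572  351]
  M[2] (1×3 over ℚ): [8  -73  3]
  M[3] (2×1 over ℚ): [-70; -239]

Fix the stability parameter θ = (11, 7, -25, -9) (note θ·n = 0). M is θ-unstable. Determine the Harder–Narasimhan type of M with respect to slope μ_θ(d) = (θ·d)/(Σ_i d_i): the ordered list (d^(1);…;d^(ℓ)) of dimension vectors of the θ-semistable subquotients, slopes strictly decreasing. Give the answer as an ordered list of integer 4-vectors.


Via rank(M_{q-1}∘⋯∘M_p): M ≅ I[1,1], I[1,4], I[2,2]^2, I[4,4].
μ_θ-semistable layers: μ^(1)=11; μ^(2)=7; μ^(3)=-4; μ^(4)=-9

((1, 0, 0, 0); (0, 2, 0, 0); (1, 1, 1, 1); (0, 0, 0, 1))


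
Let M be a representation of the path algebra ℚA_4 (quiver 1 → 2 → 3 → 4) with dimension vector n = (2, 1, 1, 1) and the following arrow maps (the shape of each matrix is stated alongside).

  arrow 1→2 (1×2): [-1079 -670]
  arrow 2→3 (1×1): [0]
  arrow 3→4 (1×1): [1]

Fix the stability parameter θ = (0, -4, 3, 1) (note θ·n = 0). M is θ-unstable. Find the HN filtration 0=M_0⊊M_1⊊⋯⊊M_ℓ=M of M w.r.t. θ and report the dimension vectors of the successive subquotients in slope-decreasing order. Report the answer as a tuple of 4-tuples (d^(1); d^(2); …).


Barcode: M ≅ I[1,1], I[1,2], I[3,4]. HN layers by μ_θ (3 steps, strictly decreasing):
  μ^(1)=2; μ^(2)=0; μ^(3)=-2

((0, 0, 1, 1); (1, 0, 0, 0); (1, 1, 0, 0))


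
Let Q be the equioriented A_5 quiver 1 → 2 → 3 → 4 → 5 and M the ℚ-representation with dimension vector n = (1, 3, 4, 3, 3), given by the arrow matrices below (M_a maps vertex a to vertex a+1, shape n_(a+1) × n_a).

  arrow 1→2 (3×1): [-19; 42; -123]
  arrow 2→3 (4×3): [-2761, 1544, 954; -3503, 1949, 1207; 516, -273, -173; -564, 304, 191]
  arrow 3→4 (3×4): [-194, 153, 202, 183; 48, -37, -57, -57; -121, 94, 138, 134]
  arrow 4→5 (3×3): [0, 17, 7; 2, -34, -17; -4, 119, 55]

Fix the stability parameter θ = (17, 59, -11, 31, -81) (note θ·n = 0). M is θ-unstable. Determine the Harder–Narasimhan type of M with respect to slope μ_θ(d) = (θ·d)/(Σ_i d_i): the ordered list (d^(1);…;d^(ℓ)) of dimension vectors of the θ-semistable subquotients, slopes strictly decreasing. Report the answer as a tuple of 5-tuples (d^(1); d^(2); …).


Interval decomposition of M: I[1,5], I[2,4], I[2,5], I[3,3], I[5,5].
HN type (ℓ=6): μ^(1)=31; μ^(2)=24; μ^(3)=3; μ^(4)=-1/2; μ^(5)=-11; μ^(6)=-81

((0, 0, 0, 1, 0); (0, 1, 1, 0, 0); (1, 1, 1, 1, 1); (0, 1, 1, 1, 1); (0, 0, 1, 0, 0); (0, 0, 0, 0, 1))


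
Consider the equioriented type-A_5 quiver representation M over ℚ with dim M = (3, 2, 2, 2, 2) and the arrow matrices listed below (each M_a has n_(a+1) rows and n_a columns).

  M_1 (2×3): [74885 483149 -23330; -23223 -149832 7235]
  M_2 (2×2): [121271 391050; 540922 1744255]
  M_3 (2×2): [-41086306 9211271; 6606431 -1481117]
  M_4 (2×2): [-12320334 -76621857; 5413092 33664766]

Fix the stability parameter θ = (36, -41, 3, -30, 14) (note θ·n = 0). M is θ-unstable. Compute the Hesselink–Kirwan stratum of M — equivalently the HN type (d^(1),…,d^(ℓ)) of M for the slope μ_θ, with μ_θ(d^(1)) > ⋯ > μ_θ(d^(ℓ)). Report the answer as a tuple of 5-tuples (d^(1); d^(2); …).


Via rank(M_{q-1}∘⋯∘M_p): M ≅ I[1,1], I[1,4], I[1,5], I[5,5].
μ_θ-semistable layers: μ^(1)=36; μ^(2)=14; μ^(3)=-8

((1, 0, 0, 0, 0); (0, 0, 0, 0, 2); (2, 2, 2, 2, 0))
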